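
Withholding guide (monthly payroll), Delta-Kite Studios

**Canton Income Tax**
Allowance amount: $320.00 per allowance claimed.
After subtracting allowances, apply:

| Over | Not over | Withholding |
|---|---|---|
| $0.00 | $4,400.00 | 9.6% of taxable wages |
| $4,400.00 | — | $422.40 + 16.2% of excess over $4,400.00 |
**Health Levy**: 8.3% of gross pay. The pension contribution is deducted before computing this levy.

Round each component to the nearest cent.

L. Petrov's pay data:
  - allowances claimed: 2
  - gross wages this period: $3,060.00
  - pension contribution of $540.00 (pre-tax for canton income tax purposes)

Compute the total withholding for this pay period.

$389.64

Canton Income Tax: taxable = $3,060.00 − $540.00 − 2×$320.00 = $1,880.00
  9.6% × $1,880.00 = $180.48
Health Levy: 8.3% × $2,520.00 = $209.16
Total: $180.48 + $209.16 = $389.64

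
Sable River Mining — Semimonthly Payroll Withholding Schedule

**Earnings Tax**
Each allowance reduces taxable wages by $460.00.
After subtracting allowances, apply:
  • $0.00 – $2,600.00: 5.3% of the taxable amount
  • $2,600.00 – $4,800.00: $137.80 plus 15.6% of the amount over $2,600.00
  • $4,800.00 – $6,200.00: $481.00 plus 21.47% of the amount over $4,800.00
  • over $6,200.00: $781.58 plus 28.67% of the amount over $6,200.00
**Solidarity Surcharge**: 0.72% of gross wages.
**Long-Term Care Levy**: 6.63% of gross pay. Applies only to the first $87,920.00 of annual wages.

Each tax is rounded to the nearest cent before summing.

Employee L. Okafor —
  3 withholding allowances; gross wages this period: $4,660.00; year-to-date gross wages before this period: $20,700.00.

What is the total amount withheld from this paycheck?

Earnings Tax: taxable = $4,660.00 − 3×$460.00 = $3,280.00
  $137.80 + 15.6% × ($3,280.00 − $2,600.00) = $137.80 + 15.6% × $680.00 = $243.88
Solidarity Surcharge: 0.72% × $4,660.00 = $33.55
Long-Term Care Levy: 6.63% × $4,660.00 = $308.96
Total: $243.88 + $33.55 + $308.96 = $586.39

$586.39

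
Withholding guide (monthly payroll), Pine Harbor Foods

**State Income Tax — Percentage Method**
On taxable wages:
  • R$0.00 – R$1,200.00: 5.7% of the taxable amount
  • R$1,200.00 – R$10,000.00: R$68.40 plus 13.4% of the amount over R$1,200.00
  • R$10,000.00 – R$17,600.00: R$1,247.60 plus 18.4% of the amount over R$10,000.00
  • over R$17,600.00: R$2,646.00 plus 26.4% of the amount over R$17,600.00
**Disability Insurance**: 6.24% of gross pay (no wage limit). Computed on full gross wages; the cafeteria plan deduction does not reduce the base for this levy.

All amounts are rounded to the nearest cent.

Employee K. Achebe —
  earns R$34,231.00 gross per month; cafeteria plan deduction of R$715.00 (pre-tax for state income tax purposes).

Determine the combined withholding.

State Income Tax: taxable = R$34,231.00 − R$715.00 = R$33,516.00
  R$2,646.00 + 26.4% × (R$33,516.00 − R$17,600.00) = R$2,646.00 + 26.4% × R$15,916.00 = R$6,847.82
Disability Insurance: 6.24% × R$34,231.00 = R$2,136.01
Total: R$6,847.82 + R$2,136.01 = R$8,983.83

R$8,983.83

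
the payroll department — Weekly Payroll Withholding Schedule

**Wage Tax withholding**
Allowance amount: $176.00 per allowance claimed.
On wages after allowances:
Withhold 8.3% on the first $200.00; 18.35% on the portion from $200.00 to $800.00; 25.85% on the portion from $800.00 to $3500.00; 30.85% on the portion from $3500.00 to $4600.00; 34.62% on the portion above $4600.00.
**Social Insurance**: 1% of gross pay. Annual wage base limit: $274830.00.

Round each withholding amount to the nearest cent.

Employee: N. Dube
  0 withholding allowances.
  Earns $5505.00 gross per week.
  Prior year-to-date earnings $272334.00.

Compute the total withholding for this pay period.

$1502.27

Wage Tax: taxable = $5505.00
  $1164.00 + 34.62% × ($5505.00 − $4600.00) = $1164.00 + 34.62% × $905.00 = $1477.31
Social Insurance: cap $274830.00 − YTD $272334.00 = $2496.00 subject; 1% × $2496.00 = $24.96
Total: $1477.31 + $24.96 = $1502.27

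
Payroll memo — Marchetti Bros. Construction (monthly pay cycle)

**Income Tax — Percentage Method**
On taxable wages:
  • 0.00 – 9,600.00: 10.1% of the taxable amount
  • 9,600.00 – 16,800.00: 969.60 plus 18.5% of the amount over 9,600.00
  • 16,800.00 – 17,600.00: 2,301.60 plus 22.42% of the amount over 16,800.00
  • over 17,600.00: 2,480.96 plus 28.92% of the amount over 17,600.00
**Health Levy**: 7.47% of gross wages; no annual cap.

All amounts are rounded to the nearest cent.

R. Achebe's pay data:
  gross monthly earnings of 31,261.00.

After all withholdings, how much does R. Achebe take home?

22,494.08

Income Tax: taxable = 31,261.00
  2,480.96 + 28.92% × (31,261.00 − 17,600.00) = 2,480.96 + 28.92% × 13,661.00 = 6,431.72
Health Levy: 7.47% × 31,261.00 = 2,335.20
Total withheld: 6,431.72 + 2,335.20 = 8,766.92
Net pay: 31,261.00 − 8,766.92 = 22,494.08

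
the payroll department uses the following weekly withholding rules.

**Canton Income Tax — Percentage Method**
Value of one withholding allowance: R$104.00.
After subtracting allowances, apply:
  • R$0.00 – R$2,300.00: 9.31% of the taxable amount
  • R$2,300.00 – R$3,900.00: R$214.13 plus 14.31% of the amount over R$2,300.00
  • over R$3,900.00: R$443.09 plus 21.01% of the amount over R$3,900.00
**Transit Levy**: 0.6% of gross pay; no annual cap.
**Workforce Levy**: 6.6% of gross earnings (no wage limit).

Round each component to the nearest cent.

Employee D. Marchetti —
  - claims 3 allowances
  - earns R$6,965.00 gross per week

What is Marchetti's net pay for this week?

R$5,442.02

Canton Income Tax: taxable = R$6,965.00 − 3×R$104.00 = R$6,653.00
  R$443.09 + 21.01% × (R$6,653.00 − R$3,900.00) = R$443.09 + 21.01% × R$2,753.00 = R$1,021.50
Transit Levy: 0.6% × R$6,965.00 = R$41.79
Workforce Levy: 6.6% × R$6,965.00 = R$459.69
Total withheld: R$1,021.50 + R$41.79 + R$459.69 = R$1,522.98
Net pay: R$6,965.00 − R$1,522.98 = R$5,442.02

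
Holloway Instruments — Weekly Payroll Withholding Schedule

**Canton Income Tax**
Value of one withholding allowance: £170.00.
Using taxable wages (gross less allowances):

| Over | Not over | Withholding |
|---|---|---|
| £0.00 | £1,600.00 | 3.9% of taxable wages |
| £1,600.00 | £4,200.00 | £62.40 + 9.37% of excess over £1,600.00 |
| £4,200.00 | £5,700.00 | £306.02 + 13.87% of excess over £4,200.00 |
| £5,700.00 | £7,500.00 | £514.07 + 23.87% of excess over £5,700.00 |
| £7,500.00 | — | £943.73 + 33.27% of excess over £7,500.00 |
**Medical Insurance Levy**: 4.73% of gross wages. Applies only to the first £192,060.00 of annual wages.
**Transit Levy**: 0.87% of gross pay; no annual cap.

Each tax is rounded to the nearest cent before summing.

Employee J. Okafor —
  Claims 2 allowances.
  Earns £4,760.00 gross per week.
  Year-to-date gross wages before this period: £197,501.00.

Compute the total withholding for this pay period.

£377.94

Canton Income Tax: taxable = £4,760.00 − 2×£170.00 = £4,420.00
  £306.02 + 13.87% × (£4,420.00 − £4,200.00) = £306.02 + 13.87% × £220.00 = £336.53
Medical Insurance Levy: YTD £197,501.00 ≥ cap £192,060.00 → £0.00
Transit Levy: 0.87% × £4,760.00 = £41.41
Total: £336.53 + £0.00 + £41.41 = £377.94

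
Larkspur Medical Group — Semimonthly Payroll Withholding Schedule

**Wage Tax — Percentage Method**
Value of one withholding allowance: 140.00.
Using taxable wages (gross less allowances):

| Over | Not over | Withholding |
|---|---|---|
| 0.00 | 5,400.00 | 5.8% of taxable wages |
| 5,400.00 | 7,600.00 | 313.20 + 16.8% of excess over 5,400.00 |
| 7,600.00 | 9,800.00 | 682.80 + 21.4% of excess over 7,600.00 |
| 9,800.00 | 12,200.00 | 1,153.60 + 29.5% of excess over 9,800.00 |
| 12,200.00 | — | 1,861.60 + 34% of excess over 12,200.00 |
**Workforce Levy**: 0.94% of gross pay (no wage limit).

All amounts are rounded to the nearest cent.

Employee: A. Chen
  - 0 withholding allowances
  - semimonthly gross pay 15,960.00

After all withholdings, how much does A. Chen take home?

Wage Tax: taxable = 15,960.00
  1,861.60 + 34% × (15,960.00 − 12,200.00) = 1,861.60 + 34% × 3,760.00 = 3,140.00
Workforce Levy: 0.94% × 15,960.00 = 150.02
Total withheld: 3,140.00 + 150.02 = 3,290.02
Net pay: 15,960.00 − 3,290.02 = 12,669.98

12,669.98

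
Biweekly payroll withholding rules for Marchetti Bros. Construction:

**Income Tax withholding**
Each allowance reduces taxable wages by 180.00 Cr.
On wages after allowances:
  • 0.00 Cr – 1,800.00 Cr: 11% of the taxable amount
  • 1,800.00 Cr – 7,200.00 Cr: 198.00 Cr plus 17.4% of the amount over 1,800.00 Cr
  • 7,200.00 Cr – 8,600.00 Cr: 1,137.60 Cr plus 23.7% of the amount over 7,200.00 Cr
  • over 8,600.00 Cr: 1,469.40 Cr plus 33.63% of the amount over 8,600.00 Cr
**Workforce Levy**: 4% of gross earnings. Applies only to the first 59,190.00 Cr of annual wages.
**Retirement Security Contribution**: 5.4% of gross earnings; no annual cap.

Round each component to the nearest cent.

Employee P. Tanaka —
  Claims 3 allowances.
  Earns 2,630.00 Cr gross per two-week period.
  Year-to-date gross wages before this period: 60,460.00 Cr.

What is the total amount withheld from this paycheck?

390.48 Cr

Income Tax: taxable = 2,630.00 Cr − 3×180.00 Cr = 2,090.00 Cr
  198.00 Cr + 17.4% × (2,090.00 Cr − 1,800.00 Cr) = 198.00 Cr + 17.4% × 290.00 Cr = 248.46 Cr
Workforce Levy: YTD 60,460.00 Cr ≥ cap 59,190.00 Cr → 0.00 Cr
Retirement Security Contribution: 5.4% × 2,630.00 Cr = 142.02 Cr
Total: 248.46 Cr + 0.00 Cr + 142.02 Cr = 390.48 Cr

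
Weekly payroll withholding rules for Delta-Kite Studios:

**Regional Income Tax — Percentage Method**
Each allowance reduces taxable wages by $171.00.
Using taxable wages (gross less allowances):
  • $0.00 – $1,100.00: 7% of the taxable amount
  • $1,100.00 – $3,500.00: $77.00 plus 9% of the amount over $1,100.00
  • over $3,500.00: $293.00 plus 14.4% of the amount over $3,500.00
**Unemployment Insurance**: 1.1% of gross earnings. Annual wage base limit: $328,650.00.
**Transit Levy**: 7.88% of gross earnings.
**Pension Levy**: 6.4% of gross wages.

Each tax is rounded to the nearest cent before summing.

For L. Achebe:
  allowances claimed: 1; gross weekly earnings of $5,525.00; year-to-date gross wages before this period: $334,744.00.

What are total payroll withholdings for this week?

Regional Income Tax: taxable = $5,525.00 − 1×$171.00 = $5,354.00
  $293.00 + 14.4% × ($5,354.00 − $3,500.00) = $293.00 + 14.4% × $1,854.00 = $559.98
Unemployment Insurance: YTD $334,744.00 ≥ cap $328,650.00 → $0.00
Transit Levy: 7.88% × $5,525.00 = $435.37
Pension Levy: 6.4% × $5,525.00 = $353.60
Total: $559.98 + $0.00 + $435.37 + $353.60 = $1,348.95

$1,348.95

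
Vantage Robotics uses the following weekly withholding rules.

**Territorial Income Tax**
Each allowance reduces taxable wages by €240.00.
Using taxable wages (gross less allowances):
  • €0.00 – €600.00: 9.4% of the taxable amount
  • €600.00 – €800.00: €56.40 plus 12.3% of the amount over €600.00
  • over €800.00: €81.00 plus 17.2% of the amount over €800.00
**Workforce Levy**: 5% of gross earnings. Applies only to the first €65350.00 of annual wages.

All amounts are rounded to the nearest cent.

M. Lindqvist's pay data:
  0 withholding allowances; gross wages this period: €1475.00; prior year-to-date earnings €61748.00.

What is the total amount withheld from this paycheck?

Territorial Income Tax: taxable = €1475.00
  €81.00 + 17.2% × (€1475.00 − €800.00) = €81.00 + 17.2% × €675.00 = €197.10
Workforce Levy: 5% × €1475.00 = €73.75
Total: €197.10 + €73.75 = €270.85

€270.85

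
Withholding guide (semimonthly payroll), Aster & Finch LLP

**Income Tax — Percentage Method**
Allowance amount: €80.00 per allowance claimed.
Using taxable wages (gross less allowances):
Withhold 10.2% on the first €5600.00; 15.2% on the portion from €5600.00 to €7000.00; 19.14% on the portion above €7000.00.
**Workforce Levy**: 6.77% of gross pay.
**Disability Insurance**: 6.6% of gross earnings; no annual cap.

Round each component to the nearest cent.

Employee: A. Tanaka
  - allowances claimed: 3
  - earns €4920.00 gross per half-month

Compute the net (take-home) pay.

Income Tax: taxable = €4920.00 − 3×€80.00 = €4680.00
  10.2% × €4680.00 = €477.36
Workforce Levy: 6.77% × €4920.00 = €333.08
Disability Insurance: 6.6% × €4920.00 = €324.72
Total withheld: €477.36 + €333.08 + €324.72 = €1135.16
Net pay: €4920.00 − €1135.16 = €3784.84

€3784.84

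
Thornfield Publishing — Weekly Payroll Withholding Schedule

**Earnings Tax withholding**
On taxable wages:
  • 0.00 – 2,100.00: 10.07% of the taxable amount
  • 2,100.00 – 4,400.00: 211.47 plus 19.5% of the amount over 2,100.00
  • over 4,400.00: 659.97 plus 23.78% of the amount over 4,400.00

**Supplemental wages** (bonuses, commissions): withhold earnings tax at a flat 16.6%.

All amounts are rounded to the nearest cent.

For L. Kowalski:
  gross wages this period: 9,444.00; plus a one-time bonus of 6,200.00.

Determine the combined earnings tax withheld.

Earnings Tax: taxable = 9,444.00
  659.97 + 23.78% × (9,444.00 − 4,400.00) = 659.97 + 23.78% × 5,044.00 = 1,859.43
Supplemental (16.6% flat on bonus): 16.6% × 6,200.00 = 1,029.20
Total earnings tax: 1,859.43 + 1,029.20 = 2,888.63

2,888.63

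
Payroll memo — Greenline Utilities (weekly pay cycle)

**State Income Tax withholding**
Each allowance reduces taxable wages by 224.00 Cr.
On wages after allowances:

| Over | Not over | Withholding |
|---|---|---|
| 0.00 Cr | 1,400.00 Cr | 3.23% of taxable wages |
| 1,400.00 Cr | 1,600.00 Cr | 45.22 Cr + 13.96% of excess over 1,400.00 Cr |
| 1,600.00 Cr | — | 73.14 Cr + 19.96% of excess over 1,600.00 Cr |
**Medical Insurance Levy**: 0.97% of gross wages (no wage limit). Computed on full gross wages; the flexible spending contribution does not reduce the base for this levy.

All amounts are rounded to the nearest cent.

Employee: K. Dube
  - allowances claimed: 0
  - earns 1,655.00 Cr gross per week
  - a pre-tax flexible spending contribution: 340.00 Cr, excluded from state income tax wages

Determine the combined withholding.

State Income Tax: taxable = 1,655.00 Cr − 340.00 Cr = 1,315.00 Cr
  3.23% × 1,315.00 Cr = 42.47 Cr
Medical Insurance Levy: 0.97% × 1,655.00 Cr = 16.05 Cr
Total: 42.47 Cr + 16.05 Cr = 58.52 Cr

58.52 Cr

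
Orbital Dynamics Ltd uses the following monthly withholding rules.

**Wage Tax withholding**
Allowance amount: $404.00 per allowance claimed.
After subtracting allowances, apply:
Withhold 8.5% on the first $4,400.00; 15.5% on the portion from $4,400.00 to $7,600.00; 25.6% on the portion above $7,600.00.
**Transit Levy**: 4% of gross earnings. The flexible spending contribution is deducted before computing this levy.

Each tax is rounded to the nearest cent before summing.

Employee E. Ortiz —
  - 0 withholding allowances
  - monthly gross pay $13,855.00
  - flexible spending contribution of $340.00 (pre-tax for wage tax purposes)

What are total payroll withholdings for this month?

Wage Tax: taxable = $13,855.00 − $340.00 = $13,515.00
  $870.00 + 25.6% × ($13,515.00 − $7,600.00) = $870.00 + 25.6% × $5,915.00 = $2,384.24
Transit Levy: 4% × $13,515.00 = $540.60
Total: $2,384.24 + $540.60 = $2,924.84

$2,924.84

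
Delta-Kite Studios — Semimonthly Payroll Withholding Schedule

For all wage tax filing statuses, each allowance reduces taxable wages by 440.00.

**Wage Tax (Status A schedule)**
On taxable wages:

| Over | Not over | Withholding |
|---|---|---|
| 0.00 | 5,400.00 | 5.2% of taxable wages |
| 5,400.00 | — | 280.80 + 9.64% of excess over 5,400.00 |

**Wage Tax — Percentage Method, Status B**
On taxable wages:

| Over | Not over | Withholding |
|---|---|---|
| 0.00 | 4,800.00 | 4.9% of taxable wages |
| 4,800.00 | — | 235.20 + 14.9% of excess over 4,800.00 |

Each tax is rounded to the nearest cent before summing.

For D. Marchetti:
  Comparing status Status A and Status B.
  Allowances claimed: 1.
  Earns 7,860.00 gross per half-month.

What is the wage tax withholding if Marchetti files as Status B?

Wage Tax (Status B): taxable = 7,860.00 − 1×440.00 = 7,420.00
  235.20 + 14.9% × (7,420.00 − 4,800.00) = 235.20 + 14.9% × 2,620.00 = 625.58

625.58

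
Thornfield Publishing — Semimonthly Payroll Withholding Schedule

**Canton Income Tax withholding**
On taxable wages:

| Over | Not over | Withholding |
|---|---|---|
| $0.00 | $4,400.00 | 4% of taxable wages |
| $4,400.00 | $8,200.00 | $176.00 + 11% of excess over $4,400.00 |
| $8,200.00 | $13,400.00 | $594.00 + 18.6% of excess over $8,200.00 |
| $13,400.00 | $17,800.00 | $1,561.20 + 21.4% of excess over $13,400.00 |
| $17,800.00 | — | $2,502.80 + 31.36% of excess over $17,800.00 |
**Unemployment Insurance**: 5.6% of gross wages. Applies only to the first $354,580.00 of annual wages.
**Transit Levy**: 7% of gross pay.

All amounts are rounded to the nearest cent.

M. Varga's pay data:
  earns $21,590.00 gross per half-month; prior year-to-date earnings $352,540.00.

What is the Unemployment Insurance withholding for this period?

Unemployment Insurance: cap $354,580.00 − YTD $352,540.00 = $2,040.00 subject; 5.6% × $2,040.00 = $114.24

$114.24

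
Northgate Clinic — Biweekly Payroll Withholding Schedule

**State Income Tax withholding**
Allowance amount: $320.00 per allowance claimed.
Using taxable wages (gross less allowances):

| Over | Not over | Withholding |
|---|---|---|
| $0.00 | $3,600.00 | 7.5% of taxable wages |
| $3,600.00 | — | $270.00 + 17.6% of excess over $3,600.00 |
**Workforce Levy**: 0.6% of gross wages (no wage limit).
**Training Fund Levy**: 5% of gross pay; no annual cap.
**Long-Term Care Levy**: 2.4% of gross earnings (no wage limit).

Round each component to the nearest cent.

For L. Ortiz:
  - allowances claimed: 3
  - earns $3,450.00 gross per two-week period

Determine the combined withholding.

State Income Tax: taxable = $3,450.00 − 3×$320.00 = $2,490.00
  7.5% × $2,490.00 = $186.75
Workforce Levy: 0.6% × $3,450.00 = $20.70
Training Fund Levy: 5% × $3,450.00 = $172.50
Long-Term Care Levy: 2.4% × $3,450.00 = $82.80
Total: $186.75 + $20.70 + $172.50 + $82.80 = $462.75

$462.75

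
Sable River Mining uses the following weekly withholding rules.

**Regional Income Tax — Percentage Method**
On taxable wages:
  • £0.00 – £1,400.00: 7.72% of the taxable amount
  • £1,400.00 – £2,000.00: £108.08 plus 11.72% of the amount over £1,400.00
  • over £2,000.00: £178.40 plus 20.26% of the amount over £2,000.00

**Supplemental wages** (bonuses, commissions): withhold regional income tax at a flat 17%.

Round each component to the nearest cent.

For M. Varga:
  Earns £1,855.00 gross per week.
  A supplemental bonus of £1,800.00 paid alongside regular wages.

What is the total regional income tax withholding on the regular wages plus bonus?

£467.41

Regional Income Tax: taxable = £1,855.00
  £108.08 + 11.72% × (£1,855.00 − £1,400.00) = £108.08 + 11.72% × £455.00 = £161.41
Supplemental (17% flat on bonus): 17% × £1,800.00 = £306.00
Total regional income tax: £161.41 + £306.00 = £467.41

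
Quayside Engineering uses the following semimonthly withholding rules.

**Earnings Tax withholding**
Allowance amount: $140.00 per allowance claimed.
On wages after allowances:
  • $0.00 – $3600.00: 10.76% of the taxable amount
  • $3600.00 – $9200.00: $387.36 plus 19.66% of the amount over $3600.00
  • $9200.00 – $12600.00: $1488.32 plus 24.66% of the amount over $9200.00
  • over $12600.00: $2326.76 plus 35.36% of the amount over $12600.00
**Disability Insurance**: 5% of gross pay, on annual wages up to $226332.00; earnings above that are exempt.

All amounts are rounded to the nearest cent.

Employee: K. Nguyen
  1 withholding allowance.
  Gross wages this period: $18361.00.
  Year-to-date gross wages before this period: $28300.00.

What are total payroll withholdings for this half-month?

$5232.40

Earnings Tax: taxable = $18361.00 − 1×$140.00 = $18221.00
  $2326.76 + 35.36% × ($18221.00 − $12600.00) = $2326.76 + 35.36% × $5621.00 = $4314.35
Disability Insurance: 5% × $18361.00 = $918.05
Total: $4314.35 + $918.05 = $5232.40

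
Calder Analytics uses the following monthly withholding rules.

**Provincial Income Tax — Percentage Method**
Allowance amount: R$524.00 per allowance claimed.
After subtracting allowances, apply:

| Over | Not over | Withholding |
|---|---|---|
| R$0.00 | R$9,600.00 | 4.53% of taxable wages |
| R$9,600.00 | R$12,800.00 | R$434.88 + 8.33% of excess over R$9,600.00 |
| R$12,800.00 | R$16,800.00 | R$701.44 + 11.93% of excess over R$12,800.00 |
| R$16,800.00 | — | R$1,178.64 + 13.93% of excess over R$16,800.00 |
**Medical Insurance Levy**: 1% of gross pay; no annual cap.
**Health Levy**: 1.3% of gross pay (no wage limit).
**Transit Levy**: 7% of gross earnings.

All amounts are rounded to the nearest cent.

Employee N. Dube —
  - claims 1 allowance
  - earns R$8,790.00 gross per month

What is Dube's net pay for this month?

Provincial Income Tax: taxable = R$8,790.00 − 1×R$524.00 = R$8,266.00
  4.53% × R$8,266.00 = R$374.45
Medical Insurance Levy: 1% × R$8,790.00 = R$87.90
Health Levy: 1.3% × R$8,790.00 = R$114.27
Transit Levy: 7% × R$8,790.00 = R$615.30
Total withheld: R$374.45 + R$87.90 + R$114.27 + R$615.30 = R$1,191.92
Net pay: R$8,790.00 − R$1,191.92 = R$7,598.08

R$7,598.08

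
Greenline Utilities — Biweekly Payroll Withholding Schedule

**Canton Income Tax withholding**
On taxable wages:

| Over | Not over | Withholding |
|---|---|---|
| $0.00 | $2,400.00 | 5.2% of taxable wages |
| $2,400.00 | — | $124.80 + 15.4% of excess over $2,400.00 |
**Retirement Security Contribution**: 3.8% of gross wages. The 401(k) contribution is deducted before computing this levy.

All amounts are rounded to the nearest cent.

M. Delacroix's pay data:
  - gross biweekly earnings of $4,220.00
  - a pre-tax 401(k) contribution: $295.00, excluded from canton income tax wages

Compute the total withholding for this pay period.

$508.80

Canton Income Tax: taxable = $4,220.00 − $295.00 = $3,925.00
  $124.80 + 15.4% × ($3,925.00 − $2,400.00) = $124.80 + 15.4% × $1,525.00 = $359.65
Retirement Security Contribution: 3.8% × $3,925.00 = $149.15
Total: $359.65 + $149.15 = $508.80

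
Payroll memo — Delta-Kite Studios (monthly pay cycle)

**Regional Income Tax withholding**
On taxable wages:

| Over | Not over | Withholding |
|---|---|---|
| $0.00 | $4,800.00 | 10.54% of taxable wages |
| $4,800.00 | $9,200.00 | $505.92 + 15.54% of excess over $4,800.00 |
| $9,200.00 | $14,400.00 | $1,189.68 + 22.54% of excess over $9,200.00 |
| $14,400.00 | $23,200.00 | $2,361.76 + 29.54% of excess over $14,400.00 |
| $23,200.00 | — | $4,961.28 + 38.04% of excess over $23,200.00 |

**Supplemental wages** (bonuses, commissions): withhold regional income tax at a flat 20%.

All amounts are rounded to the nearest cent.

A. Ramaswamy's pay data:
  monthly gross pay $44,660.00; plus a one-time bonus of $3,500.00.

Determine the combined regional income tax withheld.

$13,824.66

Regional Income Tax: taxable = $44,660.00
  $4,961.28 + 38.04% × ($44,660.00 − $23,200.00) = $4,961.28 + 38.04% × $21,460.00 = $13,124.66
Supplemental (20% flat on bonus): 20% × $3,500.00 = $700.00
Total regional income tax: $13,124.66 + $700.00 = $13,824.66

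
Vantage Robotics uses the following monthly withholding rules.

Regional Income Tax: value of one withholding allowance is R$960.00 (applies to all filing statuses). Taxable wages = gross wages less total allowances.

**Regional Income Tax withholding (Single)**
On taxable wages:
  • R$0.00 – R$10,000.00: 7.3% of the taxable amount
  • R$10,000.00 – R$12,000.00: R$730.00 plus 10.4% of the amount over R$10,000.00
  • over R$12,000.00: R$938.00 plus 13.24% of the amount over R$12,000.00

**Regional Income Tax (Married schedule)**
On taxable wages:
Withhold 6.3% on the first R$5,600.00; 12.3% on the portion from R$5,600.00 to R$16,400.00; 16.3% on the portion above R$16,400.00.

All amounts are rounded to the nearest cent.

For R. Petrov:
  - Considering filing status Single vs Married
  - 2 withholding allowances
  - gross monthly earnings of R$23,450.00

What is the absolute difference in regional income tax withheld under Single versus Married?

Regional Income Tax (Single): taxable = R$23,450.00 − 2×R$960.00 = R$21,530.00
  R$938.00 + 13.24% × (R$21,530.00 − R$12,000.00) = R$938.00 + 13.24% × R$9,530.00 = R$2,199.77
Regional Income Tax (Married): taxable = R$23,450.00 − 2×R$960.00 = R$21,530.00
  R$1,681.20 + 16.3% × (R$21,530.00 − R$16,400.00) = R$1,681.20 + 16.3% × R$5,130.00 = R$2,517.39
Difference: |R$2,199.77 − R$2,517.39| = R$317.62 (higher under Married)

R$317.62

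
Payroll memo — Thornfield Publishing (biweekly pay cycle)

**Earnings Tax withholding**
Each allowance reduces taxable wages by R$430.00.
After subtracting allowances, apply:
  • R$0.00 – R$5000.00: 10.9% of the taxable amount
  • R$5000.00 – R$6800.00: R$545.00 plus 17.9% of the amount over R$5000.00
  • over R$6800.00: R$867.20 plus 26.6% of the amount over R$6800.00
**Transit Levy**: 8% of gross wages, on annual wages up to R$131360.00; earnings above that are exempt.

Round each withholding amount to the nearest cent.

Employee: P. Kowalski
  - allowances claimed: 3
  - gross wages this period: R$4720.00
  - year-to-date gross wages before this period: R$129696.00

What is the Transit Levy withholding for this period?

R$133.12

Transit Levy: cap R$131360.00 − YTD R$129696.00 = R$1664.00 subject; 8% × R$1664.00 = R$133.12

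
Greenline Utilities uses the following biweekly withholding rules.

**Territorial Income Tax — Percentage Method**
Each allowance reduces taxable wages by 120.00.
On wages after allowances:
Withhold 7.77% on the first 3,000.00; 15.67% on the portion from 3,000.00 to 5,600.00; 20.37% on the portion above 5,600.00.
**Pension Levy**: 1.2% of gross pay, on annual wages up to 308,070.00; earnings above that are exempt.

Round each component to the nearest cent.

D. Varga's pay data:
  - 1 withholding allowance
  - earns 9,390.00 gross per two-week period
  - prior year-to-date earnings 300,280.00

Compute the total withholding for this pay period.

1,481.58

Territorial Income Tax: taxable = 9,390.00 − 1×120.00 = 9,270.00
  640.52 + 20.37% × (9,270.00 − 5,600.00) = 640.52 + 20.37% × 3,670.00 = 1,388.10
Pension Levy: cap 308,070.00 − YTD 300,280.00 = 7,790.00 subject; 1.2% × 7,790.00 = 93.48
Total: 1,388.10 + 93.48 = 1,481.58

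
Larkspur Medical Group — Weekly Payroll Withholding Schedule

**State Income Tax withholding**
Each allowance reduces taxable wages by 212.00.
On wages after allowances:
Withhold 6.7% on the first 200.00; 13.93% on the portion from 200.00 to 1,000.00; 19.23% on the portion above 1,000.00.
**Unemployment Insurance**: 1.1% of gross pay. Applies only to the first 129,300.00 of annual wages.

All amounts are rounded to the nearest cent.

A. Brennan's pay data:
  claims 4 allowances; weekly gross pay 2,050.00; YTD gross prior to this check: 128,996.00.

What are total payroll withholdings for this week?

167.02

State Income Tax: taxable = 2,050.00 − 4×212.00 = 1,202.00
  124.84 + 19.23% × (1,202.00 − 1,000.00) = 124.84 + 19.23% × 202.00 = 163.68
Unemployment Insurance: cap 129,300.00 − YTD 128,996.00 = 304.00 subject; 1.1% × 304.00 = 3.34
Total: 163.68 + 3.34 = 167.02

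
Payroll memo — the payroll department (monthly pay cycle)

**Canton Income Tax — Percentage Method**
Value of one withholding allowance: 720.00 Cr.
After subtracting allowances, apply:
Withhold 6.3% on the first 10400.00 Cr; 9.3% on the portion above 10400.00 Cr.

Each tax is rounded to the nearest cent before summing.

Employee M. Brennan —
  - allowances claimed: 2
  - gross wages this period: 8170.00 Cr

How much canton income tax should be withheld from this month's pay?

Canton Income Tax: taxable = 8170.00 Cr − 2×720.00 Cr = 6730.00 Cr
  6.3% × 6730.00 Cr = 423.99 Cr

423.99 Cr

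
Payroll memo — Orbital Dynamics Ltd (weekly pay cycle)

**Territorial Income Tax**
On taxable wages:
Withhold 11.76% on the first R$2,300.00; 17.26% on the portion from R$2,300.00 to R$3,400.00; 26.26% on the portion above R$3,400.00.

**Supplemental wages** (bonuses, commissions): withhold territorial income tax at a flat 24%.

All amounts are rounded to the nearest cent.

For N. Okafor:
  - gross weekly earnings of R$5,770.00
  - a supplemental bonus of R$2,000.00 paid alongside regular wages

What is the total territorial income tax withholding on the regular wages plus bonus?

Territorial Income Tax: taxable = R$5,770.00
  R$460.34 + 26.26% × (R$5,770.00 − R$3,400.00) = R$460.34 + 26.26% × R$2,370.00 = R$1,082.70
Supplemental (24% flat on bonus): 24% × R$2,000.00 = R$480.00
Total territorial income tax: R$1,082.70 + R$480.00 = R$1,562.70

R$1,562.70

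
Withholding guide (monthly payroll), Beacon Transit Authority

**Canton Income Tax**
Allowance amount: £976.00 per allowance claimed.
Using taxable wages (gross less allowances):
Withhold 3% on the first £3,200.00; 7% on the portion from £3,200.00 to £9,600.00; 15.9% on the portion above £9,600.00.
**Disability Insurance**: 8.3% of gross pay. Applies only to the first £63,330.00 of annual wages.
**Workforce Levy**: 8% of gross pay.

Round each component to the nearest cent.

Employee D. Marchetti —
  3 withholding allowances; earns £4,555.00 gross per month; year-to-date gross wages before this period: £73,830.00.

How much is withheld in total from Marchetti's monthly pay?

Canton Income Tax: taxable = £4,555.00 − 3×£976.00 = £1,627.00
  3% × £1,627.00 = £48.81
Disability Insurance: YTD £73,830.00 ≥ cap £63,330.00 → £0.00
Workforce Levy: 8% × £4,555.00 = £364.40
Total: £48.81 + £0.00 + £364.40 = £413.21

£413.21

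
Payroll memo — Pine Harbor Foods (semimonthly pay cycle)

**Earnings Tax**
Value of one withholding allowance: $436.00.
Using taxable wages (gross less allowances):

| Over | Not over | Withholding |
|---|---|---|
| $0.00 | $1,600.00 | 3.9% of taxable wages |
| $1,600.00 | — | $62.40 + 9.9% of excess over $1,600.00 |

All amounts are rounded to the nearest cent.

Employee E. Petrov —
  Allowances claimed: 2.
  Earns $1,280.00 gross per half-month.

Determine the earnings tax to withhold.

$15.91

Earnings Tax: taxable = $1,280.00 − 2×$436.00 = $408.00
  3.9% × $408.00 = $15.91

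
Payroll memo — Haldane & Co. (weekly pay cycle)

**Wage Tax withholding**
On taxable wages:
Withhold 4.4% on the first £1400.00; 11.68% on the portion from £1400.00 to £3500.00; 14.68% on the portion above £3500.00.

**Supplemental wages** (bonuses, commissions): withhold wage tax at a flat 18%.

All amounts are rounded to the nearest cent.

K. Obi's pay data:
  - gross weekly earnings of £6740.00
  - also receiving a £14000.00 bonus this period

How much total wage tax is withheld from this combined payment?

Wage Tax: taxable = £6740.00
  £306.88 + 14.68% × (£6740.00 − £3500.00) = £306.88 + 14.68% × £3240.00 = £782.51
Supplemental (18% flat on bonus): 18% × £14000.00 = £2520.00
Total wage tax: £782.51 + £2520.00 = £3302.51

£3302.51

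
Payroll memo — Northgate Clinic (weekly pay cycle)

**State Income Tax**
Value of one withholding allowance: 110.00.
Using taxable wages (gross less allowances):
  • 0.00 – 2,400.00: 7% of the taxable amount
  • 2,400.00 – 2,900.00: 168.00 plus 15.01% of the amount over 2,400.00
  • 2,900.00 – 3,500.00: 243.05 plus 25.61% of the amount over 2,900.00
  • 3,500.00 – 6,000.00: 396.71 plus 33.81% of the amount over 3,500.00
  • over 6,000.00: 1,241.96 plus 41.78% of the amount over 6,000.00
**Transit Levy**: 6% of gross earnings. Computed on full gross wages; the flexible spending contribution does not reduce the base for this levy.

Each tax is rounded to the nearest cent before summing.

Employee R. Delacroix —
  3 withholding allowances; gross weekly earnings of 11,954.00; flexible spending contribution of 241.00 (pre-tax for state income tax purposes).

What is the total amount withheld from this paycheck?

4,208.22

State Income Tax: taxable = 11,954.00 − 241.00 − 3×110.00 = 11,383.00
  1,241.96 + 41.78% × (11,383.00 − 6,000.00) = 1,241.96 + 41.78% × 5,383.00 = 3,490.98
Transit Levy: 6% × 11,954.00 = 717.24
Total: 3,490.98 + 717.24 = 4,208.22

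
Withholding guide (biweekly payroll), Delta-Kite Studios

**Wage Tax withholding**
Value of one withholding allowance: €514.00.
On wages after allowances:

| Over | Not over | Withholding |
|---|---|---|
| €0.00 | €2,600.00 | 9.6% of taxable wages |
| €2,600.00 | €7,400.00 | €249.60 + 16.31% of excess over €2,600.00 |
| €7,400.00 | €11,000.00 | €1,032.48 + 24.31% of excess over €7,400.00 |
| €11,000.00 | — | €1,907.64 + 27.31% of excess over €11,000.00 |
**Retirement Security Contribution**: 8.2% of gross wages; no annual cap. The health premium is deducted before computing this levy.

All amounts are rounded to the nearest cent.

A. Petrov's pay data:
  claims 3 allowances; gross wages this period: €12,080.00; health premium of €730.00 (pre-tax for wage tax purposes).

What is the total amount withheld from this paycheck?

Wage Tax: taxable = €12,080.00 − €730.00 − 3×€514.00 = €9,808.00
  €1,032.48 + 24.31% × (€9,808.00 − €7,400.00) = €1,032.48 + 24.31% × €2,408.00 = €1,617.86
Retirement Security Contribution: 8.2% × €11,350.00 = €930.70
Total: €1,617.86 + €930.70 = €2,548.56

€2,548.56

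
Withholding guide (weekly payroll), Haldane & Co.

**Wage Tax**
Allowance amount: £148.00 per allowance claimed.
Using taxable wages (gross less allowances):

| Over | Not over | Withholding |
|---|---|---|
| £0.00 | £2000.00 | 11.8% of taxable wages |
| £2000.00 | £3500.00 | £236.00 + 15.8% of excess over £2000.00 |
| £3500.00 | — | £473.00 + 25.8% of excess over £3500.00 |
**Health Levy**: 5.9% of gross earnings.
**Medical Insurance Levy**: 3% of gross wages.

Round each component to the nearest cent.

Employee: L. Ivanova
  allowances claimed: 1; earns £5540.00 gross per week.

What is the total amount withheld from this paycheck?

Wage Tax: taxable = £5540.00 − 1×£148.00 = £5392.00
  £473.00 + 25.8% × (£5392.00 − £3500.00) = £473.00 + 25.8% × £1892.00 = £961.14
Health Levy: 5.9% × £5540.00 = £326.86
Medical Insurance Levy: 3% × £5540.00 = £166.20
Total: £961.14 + £326.86 + £166.20 = £1454.20

£1454.20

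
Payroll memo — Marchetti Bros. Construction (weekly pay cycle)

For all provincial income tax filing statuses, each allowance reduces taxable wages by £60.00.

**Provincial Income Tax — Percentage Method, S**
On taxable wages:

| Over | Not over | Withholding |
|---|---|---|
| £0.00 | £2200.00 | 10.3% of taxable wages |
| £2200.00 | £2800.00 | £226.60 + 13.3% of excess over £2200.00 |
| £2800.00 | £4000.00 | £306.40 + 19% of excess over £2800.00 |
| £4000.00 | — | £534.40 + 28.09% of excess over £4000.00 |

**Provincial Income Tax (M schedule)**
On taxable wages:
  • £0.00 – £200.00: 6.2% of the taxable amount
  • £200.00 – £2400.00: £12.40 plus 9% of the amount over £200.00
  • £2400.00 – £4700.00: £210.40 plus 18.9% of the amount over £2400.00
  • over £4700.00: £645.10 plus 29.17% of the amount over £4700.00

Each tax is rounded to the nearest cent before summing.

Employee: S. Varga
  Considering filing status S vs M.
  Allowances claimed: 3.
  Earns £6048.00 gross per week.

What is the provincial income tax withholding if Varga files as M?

Provincial Income Tax (M): taxable = £6048.00 − 3×£60.00 = £5868.00
  £645.10 + 29.17% × (£5868.00 − £4700.00) = £645.10 + 29.17% × £1168.00 = £985.81

£985.81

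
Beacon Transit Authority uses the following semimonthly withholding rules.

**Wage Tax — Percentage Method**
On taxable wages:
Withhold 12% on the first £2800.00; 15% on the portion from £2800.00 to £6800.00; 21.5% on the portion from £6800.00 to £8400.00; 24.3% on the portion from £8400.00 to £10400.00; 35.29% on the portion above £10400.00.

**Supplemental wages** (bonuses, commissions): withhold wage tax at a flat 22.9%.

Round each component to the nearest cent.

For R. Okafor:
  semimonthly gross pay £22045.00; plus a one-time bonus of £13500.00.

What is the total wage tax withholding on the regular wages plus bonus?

£8967.02

Wage Tax: taxable = £22045.00
  £1766.00 + 35.29% × (£22045.00 − £10400.00) = £1766.00 + 35.29% × £11645.00 = £5875.52
Supplemental (22.9% flat on bonus): 22.9% × £13500.00 = £3091.50
Total wage tax: £5875.52 + £3091.50 = £8967.02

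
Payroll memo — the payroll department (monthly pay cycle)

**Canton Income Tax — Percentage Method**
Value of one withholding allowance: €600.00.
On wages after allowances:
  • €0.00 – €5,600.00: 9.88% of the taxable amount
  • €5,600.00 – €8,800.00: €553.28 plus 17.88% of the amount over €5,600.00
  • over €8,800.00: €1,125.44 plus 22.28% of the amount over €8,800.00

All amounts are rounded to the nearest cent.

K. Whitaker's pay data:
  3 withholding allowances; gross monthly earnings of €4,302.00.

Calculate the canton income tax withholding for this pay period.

Canton Income Tax: taxable = €4,302.00 − 3×€600.00 = €2,502.00
  9.88% × €2,502.00 = €247.20

€247.20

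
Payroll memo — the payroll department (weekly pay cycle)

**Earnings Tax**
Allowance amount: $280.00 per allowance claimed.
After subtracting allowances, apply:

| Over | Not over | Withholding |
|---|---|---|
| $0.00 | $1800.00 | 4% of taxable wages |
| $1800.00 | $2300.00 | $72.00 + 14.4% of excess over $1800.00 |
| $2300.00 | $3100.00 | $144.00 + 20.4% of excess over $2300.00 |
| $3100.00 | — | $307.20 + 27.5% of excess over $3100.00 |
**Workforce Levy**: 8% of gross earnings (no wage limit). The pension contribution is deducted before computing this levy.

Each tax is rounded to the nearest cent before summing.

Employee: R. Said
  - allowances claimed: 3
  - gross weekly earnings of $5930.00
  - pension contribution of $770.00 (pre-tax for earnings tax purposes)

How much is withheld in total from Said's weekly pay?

Earnings Tax: taxable = $5930.00 − $770.00 − 3×$280.00 = $4320.00
  $307.20 + 27.5% × ($4320.00 − $3100.00) = $307.20 + 27.5% × $1220.00 = $642.70
Workforce Levy: 8% × $5160.00 = $412.80
Total: $642.70 + $412.80 = $1055.50

$1055.50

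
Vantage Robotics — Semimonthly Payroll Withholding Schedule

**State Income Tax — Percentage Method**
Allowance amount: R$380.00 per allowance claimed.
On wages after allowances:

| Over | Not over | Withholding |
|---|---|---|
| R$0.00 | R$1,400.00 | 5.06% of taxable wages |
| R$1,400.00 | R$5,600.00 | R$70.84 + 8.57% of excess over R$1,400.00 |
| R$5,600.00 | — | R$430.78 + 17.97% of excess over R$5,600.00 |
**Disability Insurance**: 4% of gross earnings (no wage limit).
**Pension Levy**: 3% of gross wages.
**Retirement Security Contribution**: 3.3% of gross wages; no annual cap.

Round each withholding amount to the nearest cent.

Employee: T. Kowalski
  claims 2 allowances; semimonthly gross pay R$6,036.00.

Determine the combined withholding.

State Income Tax: taxable = R$6,036.00 − 2×R$380.00 = R$5,276.00
  R$70.84 + 8.57% × (R$5,276.00 − R$1,400.00) = R$70.84 + 8.57% × R$3,876.00 = R$403.01
Disability Insurance: 4% × R$6,036.00 = R$241.44
Pension Levy: 3% × R$6,036.00 = R$181.08
Retirement Security Contribution: 3.3% × R$6,036.00 = R$199.19
Total: R$403.01 + R$241.44 + R$181.08 + R$199.19 = R$1,024.72

R$1,024.72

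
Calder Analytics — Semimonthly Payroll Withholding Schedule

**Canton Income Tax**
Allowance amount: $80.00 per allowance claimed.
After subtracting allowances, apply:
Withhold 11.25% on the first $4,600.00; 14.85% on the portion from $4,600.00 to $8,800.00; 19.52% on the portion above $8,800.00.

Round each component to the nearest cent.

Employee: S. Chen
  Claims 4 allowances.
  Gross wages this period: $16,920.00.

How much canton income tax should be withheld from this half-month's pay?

Canton Income Tax: taxable = $16,920.00 − 4×$80.00 = $16,600.00
  $1,141.20 + 19.52% × ($16,600.00 − $8,800.00) = $1,141.20 + 19.52% × $7,800.00 = $2,663.76

$2,663.76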